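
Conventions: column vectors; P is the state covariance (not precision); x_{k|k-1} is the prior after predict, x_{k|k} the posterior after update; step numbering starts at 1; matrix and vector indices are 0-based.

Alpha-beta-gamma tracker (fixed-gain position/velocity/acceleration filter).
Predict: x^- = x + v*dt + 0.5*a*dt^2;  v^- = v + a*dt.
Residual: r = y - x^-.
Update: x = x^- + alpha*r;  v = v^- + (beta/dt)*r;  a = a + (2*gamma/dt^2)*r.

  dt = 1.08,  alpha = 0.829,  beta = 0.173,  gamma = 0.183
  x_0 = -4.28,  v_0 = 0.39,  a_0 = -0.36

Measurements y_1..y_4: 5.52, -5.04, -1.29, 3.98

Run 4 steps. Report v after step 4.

v_post = 0.5607

step 1: x_pred=-4.0688  r=9.5888  x^+=3.8803  v^+=1.5372  a^+=2.6488
step 2: x_pred=7.0853  r=-12.1253  x^+=-2.9666  v^+=2.4556  a^+=-1.1559
step 3: x_pred=-0.9887  r=-0.3013  x^+=-1.2385  v^+=1.1589  a^+=-1.2505
step 4: x_pred=-0.7161  r=4.6961  x^+=3.1770  v^+=0.5607  a^+=0.2231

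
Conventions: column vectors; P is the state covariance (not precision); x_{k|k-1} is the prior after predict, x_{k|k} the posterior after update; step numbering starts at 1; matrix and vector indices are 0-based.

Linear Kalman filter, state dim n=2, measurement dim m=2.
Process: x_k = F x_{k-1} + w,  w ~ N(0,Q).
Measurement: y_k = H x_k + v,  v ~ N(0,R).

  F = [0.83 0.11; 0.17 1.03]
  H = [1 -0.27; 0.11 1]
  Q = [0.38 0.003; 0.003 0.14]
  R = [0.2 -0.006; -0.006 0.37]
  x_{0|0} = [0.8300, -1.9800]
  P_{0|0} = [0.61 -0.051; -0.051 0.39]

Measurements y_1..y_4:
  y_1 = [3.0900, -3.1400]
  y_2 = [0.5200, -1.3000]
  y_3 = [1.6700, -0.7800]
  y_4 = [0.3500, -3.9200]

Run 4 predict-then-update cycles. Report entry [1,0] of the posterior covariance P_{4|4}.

step 1: x^-=[0.4711, -1.8983]  P^-=[0.7956 0.0887; 0.0887 0.5535]  S=[0.9881 0.0181; 0.0181 0.9527]  K=[0.7779 0.1702; -0.0724 0.5926]  nu=[2.1064, -1.2935]  x^+=[1.8894, -2.8173]  P^+=[0.1654 0.0401; 0.0401 0.2153]
step 2: x^-=[1.2583, -2.5806]  P^-=[0.5039 0.0858; 0.0858 0.3872]  S=[0.6858 0.0281; 0.0281 0.7822]  K=[0.6946 0.1556; -0.0482 0.5089]  nu=[-1.4351, 1.1422]  x^+=[0.4392, -1.9302]  P^+=[0.1480 0.0371; 0.0371 0.1845]
step 3: x^-=[0.1522, -1.9134]  P^-=[0.4910 0.0772; 0.0772 0.3530]  S=[0.6750 0.0276; 0.0276 0.7459]  K=[0.6903 0.1504; -0.0467 0.4863]  nu=[1.0012, 1.1167]  x^+=[1.0112, -1.4171]  P^+=[0.1467 0.0354; 0.0354 0.1763]
step 4: x^-=[0.6834, -1.2877]  P^-=[0.4897 0.0746; 0.0746 0.3437]  S=[0.6744 0.0274; 0.0274 0.7360]  K=[0.6901 0.1488; -0.0465 0.4798]  nu=[-0.6811, -2.7075]  x^+=[-0.1894, -2.5552]  P^+=[0.1465 0.0348; 0.0348 0.1740]

P_post[1,0] = 0.0348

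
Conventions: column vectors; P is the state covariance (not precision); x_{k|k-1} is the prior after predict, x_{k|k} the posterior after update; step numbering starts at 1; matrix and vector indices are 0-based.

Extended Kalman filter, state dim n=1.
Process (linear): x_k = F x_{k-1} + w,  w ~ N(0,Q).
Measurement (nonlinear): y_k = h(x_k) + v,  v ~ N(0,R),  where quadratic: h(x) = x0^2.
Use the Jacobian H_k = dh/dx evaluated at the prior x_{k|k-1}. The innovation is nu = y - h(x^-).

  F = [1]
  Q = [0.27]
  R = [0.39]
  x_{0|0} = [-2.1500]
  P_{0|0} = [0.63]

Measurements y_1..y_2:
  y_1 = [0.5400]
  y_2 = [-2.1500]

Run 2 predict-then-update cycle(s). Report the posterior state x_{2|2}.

step 1: x^-=[-2.1500]  P^-=[0.9000]  H_jac=[-4.3000]  S=[17.0310]  K=[-0.2272]  nu=[-4.0825]  x^+=[-1.2223]  P^+=[0.0206]
step 2: x^-=[-1.2223]  P^-=[0.2906]  H_jac=[-2.4446]  S=[2.1268]  K=[-0.3340]  nu=[-3.6441]  x^+=[-0.0050]  P^+=[0.0533]

x_post = [-0.0050]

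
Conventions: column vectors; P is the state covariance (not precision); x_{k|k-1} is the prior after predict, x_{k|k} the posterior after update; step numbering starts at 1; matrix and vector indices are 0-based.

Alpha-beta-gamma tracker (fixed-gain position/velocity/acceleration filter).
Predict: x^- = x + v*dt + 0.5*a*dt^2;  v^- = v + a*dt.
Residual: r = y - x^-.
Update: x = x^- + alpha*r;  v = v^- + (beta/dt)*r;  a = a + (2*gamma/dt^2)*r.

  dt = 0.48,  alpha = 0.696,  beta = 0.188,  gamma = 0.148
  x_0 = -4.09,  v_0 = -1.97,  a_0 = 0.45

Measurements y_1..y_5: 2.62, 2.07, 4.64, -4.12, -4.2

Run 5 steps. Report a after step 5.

a_post = -20.8386

step 1: x_pred=-4.9838  r=7.6038  x^+=0.3085  v^+=1.2241  a^+=10.2187
step 2: x_pred=2.0732  r=-0.0032  x^+=2.0710  v^+=6.1279  a^+=10.2146
step 3: x_pred=6.1891  r=-1.5491  x^+=5.1109  v^+=10.4241  a^+=8.2244
step 4: x_pred=11.0620  r=-15.1820  x^+=0.4953  v^+=8.4256  a^+=-11.2802
step 5: x_pred=3.2401  r=-7.4401  x^+=-1.9382  v^+=0.0971  a^+=-20.8386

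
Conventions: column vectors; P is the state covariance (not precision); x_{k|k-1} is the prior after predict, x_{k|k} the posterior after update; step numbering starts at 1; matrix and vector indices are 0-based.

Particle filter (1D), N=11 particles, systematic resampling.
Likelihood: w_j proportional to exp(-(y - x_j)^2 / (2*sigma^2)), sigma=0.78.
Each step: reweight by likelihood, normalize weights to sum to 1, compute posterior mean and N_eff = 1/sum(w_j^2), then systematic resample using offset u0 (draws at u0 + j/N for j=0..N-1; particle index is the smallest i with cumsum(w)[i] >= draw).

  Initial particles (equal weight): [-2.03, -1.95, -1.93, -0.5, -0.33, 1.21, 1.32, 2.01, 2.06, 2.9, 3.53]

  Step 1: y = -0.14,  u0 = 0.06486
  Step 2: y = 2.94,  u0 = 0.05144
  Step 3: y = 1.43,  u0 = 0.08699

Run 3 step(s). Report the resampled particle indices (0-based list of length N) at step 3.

resampled_idx = [0, 1, 3, 4, 5, 6, 7, 7, 8, 9, 10]

step 1: w=[0.0212, 0.0271, 0.0287, 0.3594, 0.3881, 0.0894, 0.0694, 0.0090, 0.0075, 0.0002, 0.0000]  mean=-0.2254  Neff=3.3923  idx=[2, 3, 3, 3, 3, 4, 4, 4, 4, 5, 6]
step 2: w=[0.0000, 0.0003, 0.0003, 0.0003, 0.0003, 0.0008, 0.0008, 0.0008, 0.0008, 0.4231, 0.5727]  mean=1.2663  Neff=1.9724  idx=[9, 9, 9, 9, 9, 10, 10, 10, 10, 10, 10]
step 3: w=[0.0894, 0.0894, 0.0894, 0.0894, 0.0894, 0.0921, 0.0921, 0.0921, 0.0921, 0.0921, 0.0921]  mean=1.2708  Neff=10.9976  idx=[0, 1, 3, 4, 5, 6, 7, 7, 8, 9, 10]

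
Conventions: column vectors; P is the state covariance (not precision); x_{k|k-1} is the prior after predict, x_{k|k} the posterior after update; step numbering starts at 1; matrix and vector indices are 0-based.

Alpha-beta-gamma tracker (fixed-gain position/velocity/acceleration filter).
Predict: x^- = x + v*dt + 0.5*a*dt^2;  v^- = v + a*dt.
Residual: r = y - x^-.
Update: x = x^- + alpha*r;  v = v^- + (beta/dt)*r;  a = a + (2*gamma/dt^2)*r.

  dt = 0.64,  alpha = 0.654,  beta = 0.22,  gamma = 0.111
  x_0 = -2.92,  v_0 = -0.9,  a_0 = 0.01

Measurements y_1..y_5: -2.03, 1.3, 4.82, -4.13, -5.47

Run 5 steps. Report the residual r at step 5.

step 1: x_pred=-3.4940  r=1.4640  x^+=-2.5365  v^+=-0.3904  a^+=0.8035
step 2: x_pred=-2.6218  r=3.9218  x^+=-0.0569  v^+=1.4720  a^+=2.9290
step 3: x_pred=1.4850  r=3.3350  x^+=3.6661  v^+=4.4930  a^+=4.7366
step 4: x_pred=7.5116  r=-11.6416  x^+=-0.1020  v^+=3.5226  a^+=-1.5731
step 5: x_pred=1.8303  r=-7.3003  x^+=-2.9441  v^+=0.0063  a^+=-5.5298

resid = -7.3003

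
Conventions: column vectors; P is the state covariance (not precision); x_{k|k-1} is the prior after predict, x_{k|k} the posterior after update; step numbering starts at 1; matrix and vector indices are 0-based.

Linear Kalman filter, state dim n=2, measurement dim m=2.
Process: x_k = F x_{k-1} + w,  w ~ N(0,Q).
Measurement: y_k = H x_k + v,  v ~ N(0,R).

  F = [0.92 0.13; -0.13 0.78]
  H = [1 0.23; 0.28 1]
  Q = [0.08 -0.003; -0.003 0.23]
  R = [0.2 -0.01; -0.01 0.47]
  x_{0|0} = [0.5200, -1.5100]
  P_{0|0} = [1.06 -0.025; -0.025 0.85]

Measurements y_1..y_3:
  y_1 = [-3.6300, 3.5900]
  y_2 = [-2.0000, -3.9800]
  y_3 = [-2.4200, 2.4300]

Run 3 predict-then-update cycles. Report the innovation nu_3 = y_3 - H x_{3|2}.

step 1: x^-=[0.2821, -1.2454]  P^-=[0.9856 -0.0611; -0.0611 0.7701]  S=[1.1982 0.3780; 0.3780 1.2832]  K=[0.8357 -0.0788; -0.0974 0.6155]  nu=[-3.6257, 4.7564]  x^+=[-3.1224, 2.0353]  P^+=[0.1906 -0.0988; -0.0988 0.3179]
step 2: x^-=[-2.6080, 1.9935]  P^-=[0.2231 -0.0628; -0.0628 0.4467]  S=[0.4179 0.0884; 0.0884 0.8990]  K=[0.5100 -0.0505; -0.0054 0.4778]  nu=[0.1495, -5.2432]  x^+=[-2.2671, -0.5127]  P^+=[0.1167 -0.0615; -0.0615 0.2419]
step 3: x^-=[-2.1524, -0.1052]  P^-=[0.1681 -0.0355; -0.0355 0.3916]  S=[0.3725 0.0893; 0.0893 0.8549]  K=[0.4371 -0.0322; 0.0404 0.4422]  nu=[-0.2434, 3.1379]  x^+=[-2.3597, 1.2725]  P^+=[0.0986 -0.0471; -0.0471 0.2206]

innov = [-0.2434, 3.1379]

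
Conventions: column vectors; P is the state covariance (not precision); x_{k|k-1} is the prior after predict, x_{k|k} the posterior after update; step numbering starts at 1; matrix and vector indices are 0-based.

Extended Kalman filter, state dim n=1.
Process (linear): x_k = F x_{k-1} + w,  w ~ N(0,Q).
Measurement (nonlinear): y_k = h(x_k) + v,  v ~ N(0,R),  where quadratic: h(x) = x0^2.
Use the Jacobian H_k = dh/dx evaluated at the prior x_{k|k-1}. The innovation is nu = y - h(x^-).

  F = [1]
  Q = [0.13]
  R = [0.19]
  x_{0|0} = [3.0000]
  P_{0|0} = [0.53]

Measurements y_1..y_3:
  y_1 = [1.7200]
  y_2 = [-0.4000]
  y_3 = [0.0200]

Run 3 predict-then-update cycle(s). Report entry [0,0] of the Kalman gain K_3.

K[0,0] = 0.3968

step 1: x^-=[3.0000]  P^-=[0.6600]  H_jac=[6.0000]  S=[23.9500]  K=[0.1653]  nu=[-7.2800]  x^+=[1.7963]  P^+=[0.0052]
step 2: x^-=[1.7963]  P^-=[0.1352]  H_jac=[3.5926]  S=[1.9354]  K=[0.2510]  nu=[-3.6267]  x^+=[0.8859]  P^+=[0.0133]
step 3: x^-=[0.8859]  P^-=[0.1433]  H_jac=[1.7718]  S=[0.6398]  K=[0.3968]  nu=[-0.7648]  x^+=[0.5824]  P^+=[0.0425]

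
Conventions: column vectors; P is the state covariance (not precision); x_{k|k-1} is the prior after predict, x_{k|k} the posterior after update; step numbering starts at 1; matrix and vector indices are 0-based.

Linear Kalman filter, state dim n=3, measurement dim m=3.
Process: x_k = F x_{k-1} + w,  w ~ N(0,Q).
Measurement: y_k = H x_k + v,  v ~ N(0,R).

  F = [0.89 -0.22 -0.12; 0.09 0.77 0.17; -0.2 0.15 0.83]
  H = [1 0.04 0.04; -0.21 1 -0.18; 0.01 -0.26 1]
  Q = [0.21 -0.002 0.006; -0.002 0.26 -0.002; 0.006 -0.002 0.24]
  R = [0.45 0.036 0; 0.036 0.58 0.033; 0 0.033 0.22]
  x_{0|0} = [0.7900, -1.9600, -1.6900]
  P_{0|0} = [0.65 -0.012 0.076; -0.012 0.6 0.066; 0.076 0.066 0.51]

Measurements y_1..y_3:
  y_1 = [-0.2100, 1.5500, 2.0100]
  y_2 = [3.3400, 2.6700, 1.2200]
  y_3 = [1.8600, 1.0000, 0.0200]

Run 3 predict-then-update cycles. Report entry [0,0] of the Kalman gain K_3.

step 1: x^-=[1.3371, -1.7254, -1.8547]  P^-=[0.7532 -0.0679 -0.1377; -0.0679 0.6537 0.1762; -0.1377 0.1762 0.6228]  S=[1.1894 -0.1361 -0.0893; -0.1361 1.2417 -0.0414; -0.0893 -0.0414 0.7930]  K=[0.6093 -0.0979 -0.0784; 0.0329 0.5172 0.0377; -0.0232 0.0967 0.7283]  nu=[-1.4039, 3.2223, 3.4027]  x^+=[-0.1006, 0.0235, 0.9674]  P^+=[0.2708 0.0160 -0.0190; 0.0160 0.3255 0.1099; -0.0190 0.1099 0.1922]
step 2: x^-=[-0.2108, 0.1735, 0.8265]  P^-=[0.4466 -0.0457 -0.1058; -0.0457 0.4912 0.1278; -0.1058 0.1278 0.4232]  S=[0.8864 -0.0623 -0.0739; -0.0623 1.0697 -0.0186; -0.0739 -0.0186 0.6081]  K=[0.4834 -0.0860 -0.0910; 0.0091 0.4474 0.0142; -0.0358 0.0780 0.6376]  nu=[3.5108, 2.6010, 0.4407]  x^+=[1.2226, 1.3752, 1.1846]  P^+=[0.2152 0.0055 -0.0236; 0.0055 0.2776 0.0900; -0.0236 0.0900 0.1665]
step 3: x^-=[0.6434, 1.3703, 0.9450]  P^-=[0.4039 -0.0465 -0.0931; -0.0465 0.4548 0.1078; -0.0931 0.1078 0.3995]  S=[0.8444 -0.0586 -0.0626; -0.0586 1.0392 -0.0285; -0.0626 -0.0285 0.5926]  K=[0.4593 -0.0867 -0.0855; 0.0014 0.4285 0.0023; -0.0352 0.0685 0.6248]  nu=[1.1240, -0.0651, -0.5751]  x^+=[1.2146, 1.3427, 0.5416]  P^+=[0.2044 0.0022 -0.0232; 0.0022 0.2641 0.0833; -0.0232 0.0833 0.1616]

K[0,0] = 0.4593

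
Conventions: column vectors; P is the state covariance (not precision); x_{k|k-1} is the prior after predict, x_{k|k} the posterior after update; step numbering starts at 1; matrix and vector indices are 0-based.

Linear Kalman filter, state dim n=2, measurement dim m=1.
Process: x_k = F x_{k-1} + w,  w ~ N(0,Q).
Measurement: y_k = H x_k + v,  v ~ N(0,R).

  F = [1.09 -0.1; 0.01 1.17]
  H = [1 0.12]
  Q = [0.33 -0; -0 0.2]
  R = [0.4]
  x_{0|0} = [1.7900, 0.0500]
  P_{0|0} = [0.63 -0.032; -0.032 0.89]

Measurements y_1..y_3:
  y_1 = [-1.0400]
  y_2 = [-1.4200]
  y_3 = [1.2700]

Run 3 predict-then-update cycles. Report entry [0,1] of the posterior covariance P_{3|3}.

P_post[0,1] = -0.4595

step 1: x^-=[1.9461, 0.0764]  P^-=[1.0944 -0.1380; -0.1380 1.4176]  S=[1.4817]  K=[0.7274; 0.0216]  nu=[-2.9953]  x^+=[-0.2328, 0.0116]  P^+=[0.3103 -0.1614; -0.1614 1.4169]
step 2: x^-=[-0.2549, 0.0112]  P^-=[0.7481 -0.3680; -0.3680 2.1359]  S=[1.0905]  K=[0.6455; -0.1025]  nu=[-1.1665]  x^+=[-1.0078, 0.1307]  P^+=[0.2937 -0.2959; -0.2959 2.1245]
step 3: x^-=[-1.1116, 0.1429]  P^-=[0.7647 -0.6224; -0.6224 3.1013]  S=[1.0600]  K=[0.6510; -0.2361]  nu=[2.3644]  x^+=[0.4276, -0.4155]  P^+=[0.3155 -0.4595; -0.4595 3.0422]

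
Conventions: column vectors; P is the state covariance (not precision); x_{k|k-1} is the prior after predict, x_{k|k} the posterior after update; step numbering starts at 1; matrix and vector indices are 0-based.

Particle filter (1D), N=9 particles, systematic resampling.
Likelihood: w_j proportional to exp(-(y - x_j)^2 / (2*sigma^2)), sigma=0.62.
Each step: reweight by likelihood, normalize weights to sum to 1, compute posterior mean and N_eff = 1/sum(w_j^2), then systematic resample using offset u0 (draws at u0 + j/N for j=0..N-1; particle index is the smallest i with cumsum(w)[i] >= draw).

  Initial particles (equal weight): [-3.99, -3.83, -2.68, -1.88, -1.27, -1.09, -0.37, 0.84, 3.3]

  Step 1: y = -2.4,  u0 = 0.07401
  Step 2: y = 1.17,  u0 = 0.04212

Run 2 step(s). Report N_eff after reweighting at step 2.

N_eff = 1.6300

step 1: w=[0.0185, 0.0347, 0.4480, 0.3490, 0.0942, 0.0532, 0.0023, 0.0000, 0.0000]  mean=-2.2421  Neff=2.9783  idx=[2, 2, 2, 2, 3, 3, 3, 4, 5]
step 2: w=[0.0000, 0.0000, 0.0000, 0.0000, 0.0032, 0.0032, 0.0032, 0.2473, 0.7432]  mean=-1.1420  Neff=1.6300  idx=[7, 7, 8, 8, 8, 8, 8, 8, 8]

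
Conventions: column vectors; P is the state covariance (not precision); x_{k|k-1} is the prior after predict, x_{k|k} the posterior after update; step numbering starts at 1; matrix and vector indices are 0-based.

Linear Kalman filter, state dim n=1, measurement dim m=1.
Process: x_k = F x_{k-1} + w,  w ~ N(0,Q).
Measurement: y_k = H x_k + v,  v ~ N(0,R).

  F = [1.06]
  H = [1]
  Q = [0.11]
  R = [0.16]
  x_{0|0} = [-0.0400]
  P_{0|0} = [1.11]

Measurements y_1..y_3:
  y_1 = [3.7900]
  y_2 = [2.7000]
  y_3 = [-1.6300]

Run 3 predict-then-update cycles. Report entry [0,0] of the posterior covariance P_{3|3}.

step 1: x^-=[-0.0424]  P^-=[1.3572]  S=[1.5172]  K=[0.8945]  nu=[3.8324]  x^+=[3.3858]  P^+=[0.1431]
step 2: x^-=[3.5890]  P^-=[0.2708]  S=[0.4308]  K=[0.6286]  nu=[-0.8890]  x^+=[3.0302]  P^+=[0.1006]
step 3: x^-=[3.2120]  P^-=[0.2230]  S=[0.3830]  K=[0.5823]  nu=[-4.8420]  x^+=[0.3927]  P^+=[0.0932]

P_post[0,0] = 0.0932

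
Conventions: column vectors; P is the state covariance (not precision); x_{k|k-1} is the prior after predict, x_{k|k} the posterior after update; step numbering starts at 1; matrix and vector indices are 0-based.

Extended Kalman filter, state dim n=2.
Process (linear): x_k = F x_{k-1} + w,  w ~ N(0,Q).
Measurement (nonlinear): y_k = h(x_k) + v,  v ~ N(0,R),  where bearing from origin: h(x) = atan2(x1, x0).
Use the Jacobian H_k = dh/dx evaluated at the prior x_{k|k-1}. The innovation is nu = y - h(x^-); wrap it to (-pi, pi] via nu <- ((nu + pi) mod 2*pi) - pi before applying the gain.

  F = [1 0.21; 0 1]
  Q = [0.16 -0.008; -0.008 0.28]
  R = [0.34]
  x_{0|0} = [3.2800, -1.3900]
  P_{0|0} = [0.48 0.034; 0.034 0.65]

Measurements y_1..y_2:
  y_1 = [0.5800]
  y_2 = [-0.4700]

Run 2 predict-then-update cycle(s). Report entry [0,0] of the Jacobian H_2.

step 1: x^-=[2.9881, -1.3900]  P^-=[0.6829 0.1625; 0.1625 0.9300]  H_jac=[0.1280 0.2751]  S=[0.4330]  K=[0.3051; 0.6389]  nu=[1.0154]  x^+=[3.2979, -0.7412]  P^+=[0.6426 0.0781; 0.0781 0.7532]
step 2: x^-=[3.1422, -0.7412]  P^-=[0.8687 0.2283; 0.2283 1.0332]  H_jac=[0.0711 0.3015]  S=[0.4481]  K=[0.2914; 0.7314]  nu=[-0.2383]  x^+=[3.0728, -0.9156]  P^+=[0.8306 0.1328; 0.1328 0.7935]

H_jac[0,0] = 0.0711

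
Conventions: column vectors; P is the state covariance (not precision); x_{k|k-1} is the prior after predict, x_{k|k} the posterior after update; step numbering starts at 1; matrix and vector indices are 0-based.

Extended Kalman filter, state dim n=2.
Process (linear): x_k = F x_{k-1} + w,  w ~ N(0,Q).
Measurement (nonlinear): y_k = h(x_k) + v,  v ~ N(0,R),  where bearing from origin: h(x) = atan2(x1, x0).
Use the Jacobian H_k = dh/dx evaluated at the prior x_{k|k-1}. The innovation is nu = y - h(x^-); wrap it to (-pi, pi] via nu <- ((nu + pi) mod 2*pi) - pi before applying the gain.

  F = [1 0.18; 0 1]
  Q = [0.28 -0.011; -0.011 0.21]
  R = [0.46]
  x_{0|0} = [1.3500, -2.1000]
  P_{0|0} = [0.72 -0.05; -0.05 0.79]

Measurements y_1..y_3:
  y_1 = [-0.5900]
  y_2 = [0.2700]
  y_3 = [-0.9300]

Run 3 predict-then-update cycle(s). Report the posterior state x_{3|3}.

x_post = [1.4976, -1.5176]

step 1: x^-=[0.9720, -2.1000]  P^-=[1.0076 0.0812; 0.0812 1.0000]  H_jac=[0.3922 0.1815]  S=[0.6595]  K=[0.6215; 0.3235]  nu=[0.5473]  x^+=[1.3122, -1.9229]  P^+=[0.7528 -0.0514; -0.0514 0.9310]
step 2: x^-=[0.9660, -1.9229]  P^-=[1.0445 0.1052; 0.1052 1.1410]  H_jac=[0.4152 0.2086]  S=[0.7080]  K=[0.6436; 0.3979]  nu=[1.3752]  x^+=[1.8512, -1.3758]  P^+=[0.7512 -0.0761; -0.0761 1.0289]
step 3: x^-=[1.6035, -1.3758]  P^-=[1.0372 0.0981; 0.0981 1.2389]  H_jac=[0.3082 0.3592]  S=[0.7401]  K=[0.4795; 0.6422]  nu=[-0.2209]  x^+=[1.4976, -1.5176]  P^+=[0.8670 -0.1298; -0.1298 0.9337]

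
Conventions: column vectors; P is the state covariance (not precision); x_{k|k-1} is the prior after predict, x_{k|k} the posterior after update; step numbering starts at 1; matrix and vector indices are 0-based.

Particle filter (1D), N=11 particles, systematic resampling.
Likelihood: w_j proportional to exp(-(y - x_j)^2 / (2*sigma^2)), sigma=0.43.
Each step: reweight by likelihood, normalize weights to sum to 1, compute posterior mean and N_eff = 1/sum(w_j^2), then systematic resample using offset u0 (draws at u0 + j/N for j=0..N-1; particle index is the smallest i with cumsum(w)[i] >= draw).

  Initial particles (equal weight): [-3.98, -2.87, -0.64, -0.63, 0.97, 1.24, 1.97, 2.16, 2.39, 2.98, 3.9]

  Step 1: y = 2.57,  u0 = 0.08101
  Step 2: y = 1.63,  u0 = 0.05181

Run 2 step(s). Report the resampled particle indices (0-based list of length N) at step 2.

step 1: w=[0.0000, 0.0000, 0.0000, 0.0000, 0.0004, 0.0032, 0.1464, 0.2459, 0.3549, 0.2459, 0.0032]  mean=2.4177  Neff=3.7261  idx=[6, 7, 7, 7, 8, 8, 8, 8, 9, 9, 9]
step 2: w=[0.2442, 0.1562, 0.1562, 0.1562, 0.0700, 0.0700, 0.0700, 0.0700, 0.0024, 0.0024, 0.0024]  mean=2.1840  Neff=6.5607  idx=[0, 0, 0, 1, 2, 2, 3, 3, 4, 6, 7]

resampled_idx = [0, 0, 0, 1, 2, 2, 3, 3, 4, 6, 7]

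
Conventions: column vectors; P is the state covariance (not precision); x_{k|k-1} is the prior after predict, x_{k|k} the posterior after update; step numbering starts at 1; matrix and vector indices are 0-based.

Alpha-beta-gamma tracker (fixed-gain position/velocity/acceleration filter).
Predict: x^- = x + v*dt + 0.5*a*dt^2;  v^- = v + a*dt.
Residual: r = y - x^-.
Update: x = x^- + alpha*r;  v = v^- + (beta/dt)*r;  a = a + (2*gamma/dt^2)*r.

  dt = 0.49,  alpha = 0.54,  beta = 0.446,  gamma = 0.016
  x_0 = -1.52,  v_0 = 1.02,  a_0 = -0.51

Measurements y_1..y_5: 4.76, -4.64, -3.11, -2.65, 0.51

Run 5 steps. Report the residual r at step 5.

resid = 5.8201

step 1: x_pred=-1.0814  r=5.8414  x^+=2.0729  v^+=6.0870  a^+=0.2685
step 2: x_pred=5.0878  r=-9.7278  x^+=-0.1652  v^+=-2.6357  a^+=-1.0280
step 3: x_pred=-1.5801  r=-1.5299  x^+=-2.4063  v^+=-4.5319  a^+=-1.2319
step 4: x_pred=-4.7748  r=2.1248  x^+=-3.6274  v^+=-3.2016  a^+=-0.9487
step 5: x_pred=-5.3101  r=5.8201  x^+=-2.1672  v^+=1.6310  a^+=-0.1730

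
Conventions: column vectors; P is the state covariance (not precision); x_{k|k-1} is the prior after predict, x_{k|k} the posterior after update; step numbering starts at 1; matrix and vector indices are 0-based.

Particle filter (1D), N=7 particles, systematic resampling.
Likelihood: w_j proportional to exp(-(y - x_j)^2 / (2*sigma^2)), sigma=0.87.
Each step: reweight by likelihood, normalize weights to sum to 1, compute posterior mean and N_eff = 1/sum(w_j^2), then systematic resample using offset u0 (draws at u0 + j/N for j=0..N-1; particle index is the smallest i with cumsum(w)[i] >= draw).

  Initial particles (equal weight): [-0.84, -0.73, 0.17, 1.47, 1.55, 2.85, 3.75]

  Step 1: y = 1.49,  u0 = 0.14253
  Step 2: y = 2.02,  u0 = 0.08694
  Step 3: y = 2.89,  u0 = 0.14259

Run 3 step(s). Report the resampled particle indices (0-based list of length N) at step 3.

step 1: w=[0.0102, 0.0142, 0.1168, 0.3691, 0.3683, 0.1088, 0.0126]  mean=1.4717  Neff=3.3583  idx=[3, 3, 3, 4, 4, 4, 6]
step 2: w=[0.1578, 0.1578, 0.1578, 0.1666, 0.1666, 0.1666, 0.0267]  mean=1.5708  Neff=6.3006  idx=[0, 1, 2, 3, 4, 4, 5]
step 3: w=[0.1311, 0.1311, 0.1311, 0.1517, 0.1517, 0.1517, 0.1517]  mean=1.5185  Neff=6.9646  idx=[1, 2, 3, 4, 5, 6, 6]

resampled_idx = [1, 2, 3, 4, 5, 6, 6]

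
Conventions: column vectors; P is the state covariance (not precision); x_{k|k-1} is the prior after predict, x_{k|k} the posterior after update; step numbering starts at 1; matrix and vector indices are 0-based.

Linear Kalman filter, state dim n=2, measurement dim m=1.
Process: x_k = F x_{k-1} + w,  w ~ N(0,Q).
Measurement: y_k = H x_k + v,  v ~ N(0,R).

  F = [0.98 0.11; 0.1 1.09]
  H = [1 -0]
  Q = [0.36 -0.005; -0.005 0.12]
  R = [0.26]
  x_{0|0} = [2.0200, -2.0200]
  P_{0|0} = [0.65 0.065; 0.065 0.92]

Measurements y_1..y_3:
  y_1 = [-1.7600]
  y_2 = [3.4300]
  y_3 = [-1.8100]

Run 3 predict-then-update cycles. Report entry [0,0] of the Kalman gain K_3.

K[0,0] = 0.6848

step 1: x^-=[1.7574, -1.9998]  P^-=[1.0094 0.2392; 0.2392 1.2337]  S=[1.2694]  K=[0.7952; 0.1884]  nu=[-3.5174]  x^+=[-1.0396, -2.6625]  P^+=[0.2067 0.0490; 0.0490 1.1887]
step 2: x^-=[-1.3116, -3.0061]  P^-=[0.5835 0.2106; 0.2106 1.5450]  S=[0.8435]  K=[0.6918; 0.2497]  nu=[4.7416]  x^+=[1.9684, -1.8219]  P^+=[0.1799 0.0649; 0.0649 1.4924]
step 3: x^-=[1.7287, -1.7891]  P^-=[0.5648 0.2616; 0.2616 1.9091]  S=[0.8248]  K=[0.6848; 0.3172]  nu=[-3.5387]  x^+=[-0.6945, -2.9116]  P^+=[0.1780 0.0825; 0.0825 1.8261]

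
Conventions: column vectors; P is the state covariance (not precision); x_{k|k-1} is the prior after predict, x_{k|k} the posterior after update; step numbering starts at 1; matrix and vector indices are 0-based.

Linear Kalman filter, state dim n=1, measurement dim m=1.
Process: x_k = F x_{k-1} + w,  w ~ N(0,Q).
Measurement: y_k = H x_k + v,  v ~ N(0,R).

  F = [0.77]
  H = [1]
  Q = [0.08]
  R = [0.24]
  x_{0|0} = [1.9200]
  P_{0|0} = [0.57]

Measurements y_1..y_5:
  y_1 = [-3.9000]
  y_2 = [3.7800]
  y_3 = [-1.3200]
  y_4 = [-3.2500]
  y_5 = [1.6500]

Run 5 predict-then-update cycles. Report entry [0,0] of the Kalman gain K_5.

step 1: x^-=[1.4784]  P^-=[0.4180]  S=[0.6580]  K=[0.6352]  nu=[-5.3784]  x^+=[-1.9381]  P^+=[0.1525]
step 2: x^-=[-1.4924]  P^-=[0.1704]  S=[0.4104]  K=[0.4152]  nu=[5.2724]  x^+=[0.6967]  P^+=[0.0996]
step 3: x^-=[0.5364]  P^-=[0.1391]  S=[0.3791]  K=[0.3669]  nu=[-1.8564]  x^+=[-0.1447]  P^+=[0.0881]
step 4: x^-=[-0.1114]  P^-=[0.1322]  S=[0.3722]  K=[0.3552]  nu=[-3.1386]  x^+=[-1.2262]  P^+=[0.0852]
step 5: x^-=[-0.9442]  P^-=[0.1305]  S=[0.3705]  K=[0.3523]  nu=[2.5942]  x^+=[-0.0302]  P^+=[0.0846]

K[0,0] = 0.3523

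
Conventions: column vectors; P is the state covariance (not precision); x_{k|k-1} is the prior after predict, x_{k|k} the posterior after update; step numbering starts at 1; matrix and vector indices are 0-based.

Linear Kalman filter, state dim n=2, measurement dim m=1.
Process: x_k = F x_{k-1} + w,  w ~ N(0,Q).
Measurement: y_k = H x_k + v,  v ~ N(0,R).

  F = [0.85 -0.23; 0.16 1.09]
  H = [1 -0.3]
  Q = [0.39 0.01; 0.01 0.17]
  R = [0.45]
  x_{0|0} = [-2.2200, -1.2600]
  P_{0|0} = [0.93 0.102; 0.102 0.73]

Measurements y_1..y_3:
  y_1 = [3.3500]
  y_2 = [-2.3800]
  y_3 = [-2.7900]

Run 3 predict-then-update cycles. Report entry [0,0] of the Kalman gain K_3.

step 1: x^-=[-1.5972, -1.7286]  P^-=[1.0607 0.0442; 0.0442 1.0967]  S=[1.5828]  K=[0.6617; -0.1799]  nu=[4.4286]  x^+=[1.3333, -2.5254]  P^+=[0.3676 0.2327; 0.2327 1.0455]
step 2: x^-=[1.7142, -2.5394]  P^-=[0.6199 0.0049; 0.0049 1.5027]  S=[1.2022]  K=[0.5144; -0.3709]  nu=[-4.8560]  x^+=[-0.7838, -0.7383]  P^+=[0.3018 0.2343; 0.2343 1.3373]
step 3: x^-=[-0.4965, -0.9301]  P^-=[0.5872 -0.0758; -0.0758 1.8483]  S=[1.2490]  K=[0.4883; -0.5046]  nu=[-2.5726]  x^+=[-1.7527, 0.3680]  P^+=[0.2893 0.2320; 0.2320 1.5302]

K[0,0] = 0.4883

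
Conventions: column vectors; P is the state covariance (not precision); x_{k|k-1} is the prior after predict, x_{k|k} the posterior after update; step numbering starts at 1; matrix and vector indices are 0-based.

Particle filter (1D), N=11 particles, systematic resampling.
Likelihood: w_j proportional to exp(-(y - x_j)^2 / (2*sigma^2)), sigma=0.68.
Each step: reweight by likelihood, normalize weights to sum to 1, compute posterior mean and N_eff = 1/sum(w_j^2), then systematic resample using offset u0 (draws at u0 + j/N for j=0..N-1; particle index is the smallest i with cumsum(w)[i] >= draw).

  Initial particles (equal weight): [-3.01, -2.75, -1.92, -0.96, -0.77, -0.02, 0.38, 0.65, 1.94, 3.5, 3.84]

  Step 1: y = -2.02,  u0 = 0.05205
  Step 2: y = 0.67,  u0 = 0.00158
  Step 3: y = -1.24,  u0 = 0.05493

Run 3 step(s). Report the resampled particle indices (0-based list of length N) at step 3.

step 1: w=[0.1447, 0.2347, 0.4131, 0.1239, 0.0771, 0.0055, 0.0008, 0.0002, 0.0000, 0.0000, 0.0000]  mean=-2.0520  Neff=3.7316  idx=[0, 0, 1, 1, 2, 2, 2, 2, 2, 3, 4]
step 2: w=[0.0000, 0.0000, 0.0000, 0.0000, 0.0043, 0.0043, 0.0043, 0.0043, 0.0043, 0.3399, 0.6387]  mean=-0.8591  Neff=1.9097  idx=[4, 9, 9, 9, 10, 10, 10, 10, 10, 10, 10]
step 3: w=[0.0683, 0.1035, 0.1035, 0.1035, 0.0887, 0.0887, 0.0887, 0.0887, 0.0887, 0.0887, 0.0887]  mean=-0.9076  Neff=10.8780  idx=[0, 1, 2, 3, 4, 5, 6, 7, 8, 9, 10]

resampled_idx = [0, 1, 2, 3, 4, 5, 6, 7, 8, 9, 10]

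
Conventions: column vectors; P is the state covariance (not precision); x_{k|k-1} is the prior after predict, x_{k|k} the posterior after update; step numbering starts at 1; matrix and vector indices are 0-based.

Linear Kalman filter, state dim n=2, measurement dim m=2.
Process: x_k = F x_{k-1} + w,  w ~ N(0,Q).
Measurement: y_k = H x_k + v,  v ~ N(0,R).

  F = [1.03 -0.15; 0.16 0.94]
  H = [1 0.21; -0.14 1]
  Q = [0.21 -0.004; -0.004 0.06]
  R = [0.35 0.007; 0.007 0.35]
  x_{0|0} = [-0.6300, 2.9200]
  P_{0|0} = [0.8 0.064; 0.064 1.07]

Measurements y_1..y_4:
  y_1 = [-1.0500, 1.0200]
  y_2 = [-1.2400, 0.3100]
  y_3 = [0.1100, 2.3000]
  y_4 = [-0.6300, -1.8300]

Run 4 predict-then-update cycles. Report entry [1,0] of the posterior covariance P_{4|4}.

step 1: x^-=[-1.0869, 2.6440]  P^-=[1.0630 0.0374; 0.0374 1.0452]  S=[1.4748 0.1140; 0.1140 1.4055]  K=[0.7368 -0.1390; 0.1177 0.7303]  nu=[-0.5183, -1.7762]  x^+=[-1.2219, 1.2858]  P^+=[0.2585 -0.0073; -0.0073 0.2554]
step 2: x^-=[-1.4514, 1.0131]  P^-=[0.4922 -0.0043; -0.0043 0.2901]  S=[0.8532 -0.0052; -0.0052 0.6510]  K=[0.5752 -0.1079; 0.0691 0.4471]  nu=[-0.0013, -0.9063]  x^+=[-1.3544, 0.6078]  P^+=[0.2017 -0.0055; -0.0055 0.1562]
step 3: x^-=[-1.4862, 0.3546]  P^-=[0.4292 0.0020; 0.0020 0.2015]  S=[0.7890 -0.0088; -0.0088 0.5594]  K=[0.5435 -0.0953; 0.0602 0.3607]  nu=[1.5217, 1.7373]  x^+=[-0.8246, 1.0730]  P^+=[0.1902 -0.0029; -0.0029 0.1263]
step 4: x^-=[-1.0103, 0.8766]  P^-=[0.4155 0.0068; 0.0068 0.1756]  S=[0.7761 -0.0077; -0.0077 0.5318]  K=[0.5363 -0.0888; 0.0595 0.3292]  nu=[0.1962, -2.8481]  x^+=[-0.6520, -0.0493]  P^+=[0.1873 -0.0011; -0.0011 0.1155]

P_post[1,0] = -0.0011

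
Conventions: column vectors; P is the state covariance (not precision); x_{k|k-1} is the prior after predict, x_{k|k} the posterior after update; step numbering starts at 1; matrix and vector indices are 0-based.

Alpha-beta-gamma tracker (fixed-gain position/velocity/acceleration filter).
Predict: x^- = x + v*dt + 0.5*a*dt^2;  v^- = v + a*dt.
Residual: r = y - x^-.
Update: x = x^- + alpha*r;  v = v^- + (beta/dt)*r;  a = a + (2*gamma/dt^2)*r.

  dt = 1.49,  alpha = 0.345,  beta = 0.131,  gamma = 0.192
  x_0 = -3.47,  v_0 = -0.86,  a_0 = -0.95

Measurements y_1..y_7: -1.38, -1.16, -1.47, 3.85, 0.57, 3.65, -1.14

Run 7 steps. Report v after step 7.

step 1: x_pred=-5.8059  r=4.4259  x^+=-4.2790  v^+=-1.8864  a^+=-0.1845
step 2: x_pred=-7.2945  r=6.1345  x^+=-5.1781  v^+=-1.6219  a^+=0.8766
step 3: x_pred=-6.6216  r=5.1516  x^+=-4.8443  v^+=0.1371  a^+=1.7676
step 4: x_pred=-2.6778  r=6.5278  x^+=-0.4257  v^+=3.3448  a^+=2.8967
step 5: x_pred=7.7736  r=-7.2036  x^+=5.2884  v^+=7.0276  a^+=1.6507
step 6: x_pred=17.5919  r=-13.9419  x^+=12.7820  v^+=8.2615  a^+=-0.7607
step 7: x_pred=24.2471  r=-25.3871  x^+=15.4885  v^+=4.8960  a^+=-5.1518

v_post = 4.8960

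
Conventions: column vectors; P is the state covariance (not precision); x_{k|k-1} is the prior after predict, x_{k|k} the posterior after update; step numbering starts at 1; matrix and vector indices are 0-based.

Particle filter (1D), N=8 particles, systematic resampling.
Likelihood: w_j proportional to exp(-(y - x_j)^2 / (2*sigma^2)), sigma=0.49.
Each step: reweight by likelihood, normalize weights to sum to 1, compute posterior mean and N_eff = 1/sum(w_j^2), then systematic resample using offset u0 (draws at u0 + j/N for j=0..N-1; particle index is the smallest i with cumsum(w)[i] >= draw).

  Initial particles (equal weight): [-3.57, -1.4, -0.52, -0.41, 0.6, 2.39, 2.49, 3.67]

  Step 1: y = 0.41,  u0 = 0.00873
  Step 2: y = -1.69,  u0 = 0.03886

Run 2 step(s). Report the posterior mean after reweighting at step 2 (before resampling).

post_mean = -0.4606

step 1: w=[0.0000, 0.0008, 0.1232, 0.1839, 0.6918, 0.0002, 0.0001, 0.0000]  mean=0.2753  Neff=1.8952  idx=[2, 3, 3, 4, 4, 4, 4, 4]
step 2: w=[0.4667, 0.2663, 0.2663, 0.0001, 0.0001, 0.0001, 0.0001, 0.0001]  mean=-0.4606  Neff=2.7806  idx=[0, 0, 0, 0, 1, 1, 2, 2]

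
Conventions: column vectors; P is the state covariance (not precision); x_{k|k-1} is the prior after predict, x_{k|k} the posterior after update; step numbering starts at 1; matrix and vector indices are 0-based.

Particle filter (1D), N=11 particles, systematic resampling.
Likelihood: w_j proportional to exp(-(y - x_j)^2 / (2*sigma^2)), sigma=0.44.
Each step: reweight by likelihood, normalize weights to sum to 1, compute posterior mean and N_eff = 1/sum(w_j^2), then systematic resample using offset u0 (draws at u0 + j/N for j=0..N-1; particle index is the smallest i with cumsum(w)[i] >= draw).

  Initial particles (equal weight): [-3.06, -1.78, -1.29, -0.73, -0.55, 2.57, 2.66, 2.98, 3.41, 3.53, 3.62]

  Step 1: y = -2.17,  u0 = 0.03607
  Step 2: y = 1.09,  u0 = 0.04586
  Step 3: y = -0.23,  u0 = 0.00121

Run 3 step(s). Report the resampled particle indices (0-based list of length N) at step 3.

step 1: w=[0.1367, 0.7140, 0.1431, 0.0050, 0.0012, 0.0000, 0.0000, 0.0000, 0.0000, 0.0000, 0.0000]  mean=-1.8782  Neff=1.8217  idx=[0, 0, 1, 1, 1, 1, 1, 1, 1, 2, 2]
step 2: w=[0.0000, 0.0000, 0.0006, 0.0006, 0.0006, 0.0006, 0.0006, 0.0006, 0.0006, 0.4977, 0.4977]  mean=-1.2922  Neff=2.0183  idx=[9, 9, 9, 9, 9, 9, 10, 10, 10, 10, 10]
step 3: w=[0.0909, 0.0909, 0.0909, 0.0909, 0.0909, 0.0909, 0.0909, 0.0909, 0.0909, 0.0909, 0.0909]  mean=-1.2900  Neff=11.0000  idx=[0, 1, 2, 3, 4, 5, 6, 7, 8, 9, 10]

resampled_idx = [0, 1, 2, 3, 4, 5, 6, 7, 8, 9, 10]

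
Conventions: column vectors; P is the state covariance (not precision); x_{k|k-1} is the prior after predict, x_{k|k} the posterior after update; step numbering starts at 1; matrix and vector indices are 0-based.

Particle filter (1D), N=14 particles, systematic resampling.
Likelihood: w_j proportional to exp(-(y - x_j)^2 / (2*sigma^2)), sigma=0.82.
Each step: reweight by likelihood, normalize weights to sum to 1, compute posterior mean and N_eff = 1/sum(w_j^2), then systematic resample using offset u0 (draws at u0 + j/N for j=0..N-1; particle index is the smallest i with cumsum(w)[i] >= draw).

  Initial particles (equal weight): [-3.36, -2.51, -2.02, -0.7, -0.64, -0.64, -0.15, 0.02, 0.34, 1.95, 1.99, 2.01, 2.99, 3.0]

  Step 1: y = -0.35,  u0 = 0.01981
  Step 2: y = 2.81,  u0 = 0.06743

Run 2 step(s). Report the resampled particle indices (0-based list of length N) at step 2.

step 1: w=[0.0002, 0.0056, 0.0225, 0.1637, 0.1684, 0.1684, 0.1740, 0.1619, 0.1258, 0.0035, 0.0031, 0.0028, 0.0000, 0.0000]  mean=-0.3515  Neff=6.3944  idx=[2, 3, 3, 4, 4, 5, 5, 5, 6, 6, 7, 7, 8, 8]
step 2: w=[0.0000, 0.0033, 0.0033, 0.0046, 0.0046, 0.0046, 0.0046, 0.0046, 0.0471, 0.0471, 0.0975, 0.0975, 0.3407, 0.3407]  mean=0.2022  Neff=3.9106  idx=[8, 10, 10, 11, 12, 12, 12, 12, 12, 13, 13, 13, 13, 13]

resampled_idx = [8, 10, 10, 11, 12, 12, 12, 12, 12, 13, 13, 13, 13, 13]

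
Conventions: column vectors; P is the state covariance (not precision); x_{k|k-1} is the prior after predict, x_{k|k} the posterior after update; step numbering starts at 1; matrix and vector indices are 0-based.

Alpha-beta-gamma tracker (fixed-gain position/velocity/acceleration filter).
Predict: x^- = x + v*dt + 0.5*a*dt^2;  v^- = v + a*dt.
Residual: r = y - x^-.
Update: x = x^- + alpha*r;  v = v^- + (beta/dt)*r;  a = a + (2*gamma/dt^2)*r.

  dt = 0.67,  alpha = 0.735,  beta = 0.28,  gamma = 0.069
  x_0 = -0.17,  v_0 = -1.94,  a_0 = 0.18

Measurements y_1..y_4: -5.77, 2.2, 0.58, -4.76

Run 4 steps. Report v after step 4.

step 1: x_pred=-1.4294  r=-4.3406  x^+=-4.6197  v^+=-3.6334  a^+=-1.1544
step 2: x_pred=-7.3132  r=9.5132  x^+=-0.3210  v^+=-0.4311  a^+=1.7702
step 3: x_pred=-0.2126  r=0.7926  x^+=0.3700  v^+=1.0861  a^+=2.0138
step 4: x_pred=1.5496  r=-6.3096  x^+=-3.0879  v^+=-0.2015  a^+=0.0741

v_post = -0.2015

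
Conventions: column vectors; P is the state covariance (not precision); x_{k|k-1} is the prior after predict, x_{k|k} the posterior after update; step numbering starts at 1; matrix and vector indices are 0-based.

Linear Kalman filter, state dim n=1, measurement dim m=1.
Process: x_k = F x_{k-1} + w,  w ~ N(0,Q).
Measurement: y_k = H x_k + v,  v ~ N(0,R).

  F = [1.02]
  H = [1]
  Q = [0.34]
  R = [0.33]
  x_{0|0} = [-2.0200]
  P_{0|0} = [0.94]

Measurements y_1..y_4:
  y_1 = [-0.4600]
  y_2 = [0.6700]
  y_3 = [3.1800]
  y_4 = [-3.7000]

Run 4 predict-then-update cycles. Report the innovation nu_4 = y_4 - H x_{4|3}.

innov = [-5.8061]

step 1: x^-=[-2.0604]  P^-=[1.3180]  S=[1.6480]  K=[0.7998]  nu=[1.6004]  x^+=[-0.7805]  P^+=[0.2639]
step 2: x^-=[-0.7961]  P^-=[0.6146]  S=[0.9446]  K=[0.6506]  nu=[1.4661]  x^+=[0.1578]  P^+=[0.2147]
step 3: x^-=[0.1610]  P^-=[0.5634]  S=[0.8934]  K=[0.6306]  nu=[3.0190]  x^+=[2.0648]  P^+=[0.2081]
step 4: x^-=[2.1061]  P^-=[0.5565]  S=[0.8865]  K=[0.6278]  nu=[-5.8061]  x^+=[-1.5387]  P^+=[0.2072]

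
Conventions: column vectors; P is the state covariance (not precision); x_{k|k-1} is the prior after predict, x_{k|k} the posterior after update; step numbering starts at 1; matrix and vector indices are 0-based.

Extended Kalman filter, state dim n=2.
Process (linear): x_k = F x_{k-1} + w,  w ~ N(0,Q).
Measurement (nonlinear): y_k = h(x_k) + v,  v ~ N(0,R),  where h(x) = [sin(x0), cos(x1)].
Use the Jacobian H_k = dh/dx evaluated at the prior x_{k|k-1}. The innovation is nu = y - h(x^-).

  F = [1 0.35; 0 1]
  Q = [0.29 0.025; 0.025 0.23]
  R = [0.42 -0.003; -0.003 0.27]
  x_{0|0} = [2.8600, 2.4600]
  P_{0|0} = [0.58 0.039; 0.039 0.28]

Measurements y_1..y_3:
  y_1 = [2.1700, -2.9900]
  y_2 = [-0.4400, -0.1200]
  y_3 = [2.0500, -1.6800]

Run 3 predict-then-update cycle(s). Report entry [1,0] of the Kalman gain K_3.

step 1: x^-=[3.7210, 2.4600]  P^-=[0.9316 0.1620; 0.1620 0.5100]  H_jac=[-0.8368 0.0000; 0.0000 -0.6300]  S=[1.0723 0.0824; 0.0824 0.4724]  K=[-0.7200 -0.0904; -0.0752 -0.6670]  nu=[2.7175, -2.2134]  x^+=[1.9645, 3.7321]  P^+=[0.3611 0.0353; 0.0353 0.2855]
step 2: x^-=[3.2708, 3.7321]  P^-=[0.7108 0.1603; 0.1603 0.5155]  H_jac=[-0.9917 0.0000; 0.0000 0.5568]  S=[1.1190 -0.0915; -0.0915 0.4298]  K=[-0.6238 0.0748; -0.0890 0.6489]  nu=[-0.3112, 0.7106]  x^+=[3.5180, 4.2209]  P^+=[0.2644 0.0396; 0.0396 0.3151]
step 3: x^-=[4.9954, 4.2209]  P^-=[0.6208 0.1749; 0.1749 0.5451]  H_jac=[0.2792 0.0000; 0.0000 0.8816]  S=[0.4684 0.0401; 0.0401 0.6937]  K=[0.3528 0.2019; 0.0452 0.6902]  nu=[3.0102, -1.2081]  x^+=[5.8134, 3.5233]  P^+=[0.5285 0.0606; 0.0606 0.2112]

K[1,0] = 0.0452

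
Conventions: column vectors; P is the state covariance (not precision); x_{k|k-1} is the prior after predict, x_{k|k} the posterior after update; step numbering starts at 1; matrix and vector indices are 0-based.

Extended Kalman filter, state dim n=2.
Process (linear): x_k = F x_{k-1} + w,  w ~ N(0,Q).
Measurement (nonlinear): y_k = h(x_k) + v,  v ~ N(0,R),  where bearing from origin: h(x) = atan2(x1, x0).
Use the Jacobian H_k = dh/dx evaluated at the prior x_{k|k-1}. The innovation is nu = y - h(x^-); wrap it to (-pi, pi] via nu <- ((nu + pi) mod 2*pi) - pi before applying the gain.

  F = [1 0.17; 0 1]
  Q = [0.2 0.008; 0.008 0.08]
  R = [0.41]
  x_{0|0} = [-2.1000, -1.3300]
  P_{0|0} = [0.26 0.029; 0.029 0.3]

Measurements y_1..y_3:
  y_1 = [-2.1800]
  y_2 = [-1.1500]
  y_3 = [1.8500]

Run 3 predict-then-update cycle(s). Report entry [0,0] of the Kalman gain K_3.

K[0,0] = 0.2375

step 1: x^-=[-2.3261, -1.3300]  P^-=[0.4785 0.0880; 0.0880 0.3800]  H_jac=[0.1852 -0.3240]  S=[0.4557]  K=[0.1319; -0.2344]  nu=[0.4422]  x^+=[-2.2678, -1.4336]  P^+=[0.4706 0.1021; 0.1021 0.3550]
step 2: x^-=[-2.5115, -1.4336]  P^-=[0.7156 0.1704; 0.1704 0.4350]  H_jac=[0.1714 -0.3003]  S=[0.4527]  K=[0.1579; -0.2240]  nu=[1.4729]  x^+=[-2.2789, -1.7636]  P^+=[0.7043 0.1865; 0.1865 0.4123]
step 3: x^-=[-2.5787, -1.7636]  P^-=[0.9796 0.2645; 0.2645 0.4923]  H_jac=[0.1807 -0.2642]  S=[0.4511]  K=[0.2375; -0.1824]  nu=[-1.8914]  x^+=[-3.0278, -1.4187]  P^+=[0.9542 0.2841; 0.2841 0.4772]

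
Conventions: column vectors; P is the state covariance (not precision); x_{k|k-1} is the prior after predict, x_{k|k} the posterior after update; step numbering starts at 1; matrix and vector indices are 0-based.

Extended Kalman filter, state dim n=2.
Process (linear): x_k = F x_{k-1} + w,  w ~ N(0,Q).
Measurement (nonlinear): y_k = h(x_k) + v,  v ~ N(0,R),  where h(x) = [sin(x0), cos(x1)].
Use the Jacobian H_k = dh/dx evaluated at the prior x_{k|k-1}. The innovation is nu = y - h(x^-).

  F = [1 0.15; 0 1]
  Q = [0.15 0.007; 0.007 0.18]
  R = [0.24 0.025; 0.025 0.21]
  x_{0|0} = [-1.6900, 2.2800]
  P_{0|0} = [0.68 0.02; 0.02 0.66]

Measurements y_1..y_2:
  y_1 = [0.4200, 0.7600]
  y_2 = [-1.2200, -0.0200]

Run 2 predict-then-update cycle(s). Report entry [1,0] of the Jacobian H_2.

step 1: x^-=[-1.3480, 2.2800]  P^-=[0.8509 0.1260; 0.1260 0.8400]  H_jac=[0.2210 0.0000; 0.0000 -0.7589]  S=[0.2815 0.0039; 0.0039 0.6938]  K=[0.6697 -0.1416; 0.1115 -0.9195]  nu=[1.3953, 1.4112]  x^+=[-0.6133, 1.1380]  P^+=[0.7114 0.0171; 0.0171 0.2508]
step 2: x^-=[-0.4426, 1.1380]  P^-=[0.8722 0.0617; 0.0617 0.4308]  H_jac=[0.9036 0.0000; 0.0000 -0.9078]  S=[0.9522 -0.0256; -0.0256 0.5650]  K=[0.8261 -0.0617; 0.0400 -0.6903]  nu=[-0.7917, -0.4394]  x^+=[-1.0695, 1.4097]  P^+=[0.2177 -0.0085; -0.0085 0.1586]

H_jac[1,0] = 0.0000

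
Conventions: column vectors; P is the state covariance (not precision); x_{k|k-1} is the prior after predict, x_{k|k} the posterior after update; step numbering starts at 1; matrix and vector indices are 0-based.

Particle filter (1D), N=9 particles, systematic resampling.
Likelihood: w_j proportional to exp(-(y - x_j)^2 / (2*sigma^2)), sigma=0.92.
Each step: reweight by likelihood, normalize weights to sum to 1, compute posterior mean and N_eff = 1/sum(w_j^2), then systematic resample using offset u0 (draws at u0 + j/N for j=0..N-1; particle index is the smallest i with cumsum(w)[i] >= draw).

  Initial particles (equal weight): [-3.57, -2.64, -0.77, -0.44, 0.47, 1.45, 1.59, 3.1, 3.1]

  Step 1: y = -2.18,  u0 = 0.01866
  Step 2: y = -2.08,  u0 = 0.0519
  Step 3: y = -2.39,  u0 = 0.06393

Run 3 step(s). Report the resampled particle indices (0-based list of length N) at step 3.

resampled_idx = [1, 1, 2, 3, 4, 5, 6, 7, 7]

step 1: w=[0.1885, 0.5208, 0.1823, 0.0987, 0.0093, 0.0002, 0.0001, 0.0000, 0.0000]  mean=-2.2267  Neff=2.8585  idx=[0, 0, 1, 1, 1, 1, 1, 2, 3]
step 2: w=[0.0512, 0.0512, 0.1580, 0.1580, 0.1580, 0.1580, 0.1580, 0.0690, 0.0388]  mean=-2.5209  Neff=7.3389  idx=[1, 2, 3, 3, 4, 5, 5, 6, 7]
step 3: w=[0.0594, 0.1303, 0.1303, 0.1303, 0.1303, 0.1303, 0.1303, 0.1303, 0.0287]  mean=-2.6416  Neff=8.1200  idx=[1, 1, 2, 3, 4, 5, 6, 7, 7]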